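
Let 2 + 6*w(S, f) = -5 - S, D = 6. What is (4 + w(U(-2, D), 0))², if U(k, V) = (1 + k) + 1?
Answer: 289/36 ≈ 8.0278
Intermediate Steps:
U(k, V) = 2 + k
w(S, f) = -7/6 - S/6 (w(S, f) = -⅓ + (-5 - S)/6 = -⅓ + (-⅚ - S/6) = -7/6 - S/6)
(4 + w(U(-2, D), 0))² = (4 + (-7/6 - (2 - 2)/6))² = (4 + (-7/6 - ⅙*0))² = (4 + (-7/6 + 0))² = (4 - 7/6)² = (17/6)² = 289/36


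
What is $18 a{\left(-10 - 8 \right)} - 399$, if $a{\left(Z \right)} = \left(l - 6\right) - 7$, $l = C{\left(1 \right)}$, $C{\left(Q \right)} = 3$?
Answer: $-579$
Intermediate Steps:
$l = 3$
$a{\left(Z \right)} = -10$ ($a{\left(Z \right)} = \left(3 - 6\right) - 7 = -3 - 7 = -10$)
$18 a{\left(-10 - 8 \right)} - 399 = 18 \left(-10\right) - 399 = -180 - 399 = -579$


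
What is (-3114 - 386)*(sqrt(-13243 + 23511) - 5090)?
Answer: 17815000 - 7000*sqrt(2567) ≈ 1.7460e+7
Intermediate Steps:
(-3114 - 386)*(sqrt(-13243 + 23511) - 5090) = -3500*(sqrt(10268) - 5090) = -3500*(2*sqrt(2567) - 5090) = -3500*(-5090 + 2*sqrt(2567)) = 17815000 - 7000*sqrt(2567)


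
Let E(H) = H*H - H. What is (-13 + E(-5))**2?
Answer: 289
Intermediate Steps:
E(H) = H**2 - H
(-13 + E(-5))**2 = (-13 - 5*(-1 - 5))**2 = (-13 - 5*(-6))**2 = (-13 + 30)**2 = 17**2 = 289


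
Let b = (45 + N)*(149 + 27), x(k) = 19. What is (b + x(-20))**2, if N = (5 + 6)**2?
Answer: 854685225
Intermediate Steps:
N = 121 (N = 11**2 = 121)
b = 29216 (b = (45 + 121)*(149 + 27) = 166*176 = 29216)
(b + x(-20))**2 = (29216 + 19)**2 = 29235**2 = 854685225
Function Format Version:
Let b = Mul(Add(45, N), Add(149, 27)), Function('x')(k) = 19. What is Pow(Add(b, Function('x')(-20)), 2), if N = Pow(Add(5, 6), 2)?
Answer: 854685225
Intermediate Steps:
N = 121 (N = Pow(11, 2) = 121)
b = 29216 (b = Mul(Add(45, 121), Add(149, 27)) = Mul(166, 176) = 29216)
Pow(Add(b, Function('x')(-20)), 2) = Pow(Add(29216, 19), 2) = Pow(29235, 2) = 854685225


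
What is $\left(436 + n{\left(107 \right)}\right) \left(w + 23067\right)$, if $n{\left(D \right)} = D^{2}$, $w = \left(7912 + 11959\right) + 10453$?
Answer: $634552035$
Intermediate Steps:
$w = 30324$ ($w = 19871 + 10453 = 30324$)
$\left(436 + n{\left(107 \right)}\right) \left(w + 23067\right) = \left(436 + 107^{2}\right) \left(30324 + 23067\right) = \left(436 + 11449\right) 53391 = 11885 \cdot 53391 = 634552035$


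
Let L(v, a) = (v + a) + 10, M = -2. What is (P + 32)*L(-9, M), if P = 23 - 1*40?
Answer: -15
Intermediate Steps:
L(v, a) = 10 + a + v (L(v, a) = (a + v) + 10 = 10 + a + v)
P = -17 (P = 23 - 40 = -17)
(P + 32)*L(-9, M) = (-17 + 32)*(10 - 2 - 9) = 15*(-1) = -15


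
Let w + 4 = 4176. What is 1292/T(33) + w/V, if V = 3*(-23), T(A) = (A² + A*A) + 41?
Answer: -9168520/153111 ≈ -59.882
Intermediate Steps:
w = 4172 (w = -4 + 4176 = 4172)
T(A) = 41 + 2*A² (T(A) = (A² + A²) + 41 = 2*A² + 41 = 41 + 2*A²)
V = -69
1292/T(33) + w/V = 1292/(41 + 2*33²) + 4172/(-69) = 1292/(41 + 2*1089) + 4172*(-1/69) = 1292/(41 + 2178) - 4172/69 = 1292/2219 - 4172/69 = -9168520/153111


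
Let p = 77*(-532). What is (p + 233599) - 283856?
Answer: -91221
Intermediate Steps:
p = -40964
(p + 233599) - 283856 = (-40964 + 233599) - 283856 = 192635 - 283856 = -91221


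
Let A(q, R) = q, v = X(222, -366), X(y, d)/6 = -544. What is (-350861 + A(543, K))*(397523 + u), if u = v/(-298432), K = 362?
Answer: -649366890636400/4663 ≈ -1.3926e+11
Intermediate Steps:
X(y, d) = -3264 (X(y, d) = 6*(-544) = -3264)
v = -3264
u = 51/4663 (u = -3264/(-298432) = -3264*(-1/298432) = 51/4663 ≈ 0.010937)
(-350861 + A(543, K))*(397523 + u) = (-350861 + 543)*(397523 + 51/4663) = -350318*1853649800/4663 = -649366890636400/4663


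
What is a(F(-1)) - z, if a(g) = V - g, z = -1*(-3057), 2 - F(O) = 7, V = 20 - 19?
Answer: -3051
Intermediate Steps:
V = 1
F(O) = -5 (F(O) = 2 - 1*7 = 2 - 7 = -5)
z = 3057
a(g) = 1 - g
a(F(-1)) - z = (1 - 1*(-5)) - 1*3057 = (1 + 5) - 3057 = 6 - 3057 = -3051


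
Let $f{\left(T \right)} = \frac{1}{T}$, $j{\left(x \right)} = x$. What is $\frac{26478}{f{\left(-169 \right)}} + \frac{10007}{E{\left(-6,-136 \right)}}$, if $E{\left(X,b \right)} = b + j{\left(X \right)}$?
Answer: $- \frac{635429051}{142} \approx -4.4748 \cdot 10^{6}$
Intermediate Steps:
$E{\left(X,b \right)} = X + b$ ($E{\left(X,b \right)} = b + X = X + b$)
$\frac{26478}{f{\left(-169 \right)}} + \frac{10007}{E{\left(-6,-136 \right)}} = \frac{26478}{\frac{1}{-169}} + \frac{10007}{-6 - 136} = \frac{26478}{- \frac{1}{169}} + \frac{10007}{-142} = 26478 \left(-169\right) + 10007 \left(- \frac{1}{142}\right) = -4474782 - \frac{10007}{142} = - \frac{635429051}{142}$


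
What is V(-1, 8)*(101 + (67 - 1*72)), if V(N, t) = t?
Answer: 768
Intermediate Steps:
V(-1, 8)*(101 + (67 - 1*72)) = 8*(101 + (67 - 1*72)) = 8*(101 + (67 - 72)) = 8*(101 - 5) = 8*96 = 768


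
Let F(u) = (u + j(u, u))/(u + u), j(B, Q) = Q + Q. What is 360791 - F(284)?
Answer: 721579/2 ≈ 3.6079e+5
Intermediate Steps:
j(B, Q) = 2*Q
F(u) = 3/2 (F(u) = (u + 2*u)/(u + u) = (3*u)/((2*u)) = (3*u)*(1/(2*u)) = 3/2)
360791 - F(284) = 360791 - 1*3/2 = 360791 - 3/2 = 721579/2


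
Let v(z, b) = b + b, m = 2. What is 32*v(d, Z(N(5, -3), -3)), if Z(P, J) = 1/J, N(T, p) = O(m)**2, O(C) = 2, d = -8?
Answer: -64/3 ≈ -21.333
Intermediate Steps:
N(T, p) = 4 (N(T, p) = 2**2 = 4)
v(z, b) = 2*b
32*v(d, Z(N(5, -3), -3)) = 32*(2/(-3)) = 32*(2*(-1/3)) = 32*(-2/3) = -64/3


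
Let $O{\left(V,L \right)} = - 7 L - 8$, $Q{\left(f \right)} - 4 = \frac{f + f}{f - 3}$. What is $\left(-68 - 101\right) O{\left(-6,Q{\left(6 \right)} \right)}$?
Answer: $10816$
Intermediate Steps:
$Q{\left(f \right)} = 4 + \frac{2 f}{-3 + f}$ ($Q{\left(f \right)} = 4 + \frac{f + f}{f - 3} = 4 + \frac{2 f}{-3 + f}$)
$O{\left(V,L \right)} = -8 - 7 L$
$\left(-68 - 101\right) O{\left(-6,Q{\left(6 \right)} \right)} = \left(-68 - 101\right) \left(-8 - 7 \frac{6 \left(-2 + 6\right)}{-3 + 6}\right) = \left(-68 - 101\right) \left(-8 - 7 \cdot 6 \cdot \frac{1}{3} \cdot 4\right) = - 169 \left(-8 - 56\right) = \left(-169\right) \left(-64\right) = 10816$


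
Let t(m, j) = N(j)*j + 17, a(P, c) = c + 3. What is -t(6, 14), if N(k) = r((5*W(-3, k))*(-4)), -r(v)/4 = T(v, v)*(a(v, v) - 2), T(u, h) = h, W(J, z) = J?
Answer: 204943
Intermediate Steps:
a(P, c) = 3 + c
r(v) = -4*v*(1 + v) (r(v) = -4*v*((3 + v) - 2) = -4*v*(1 + v))
N(k) = -14640 (N(k) = -4*(5*(-3))*(-4)*(1 + (5*(-3))*(-4)) = -4*(-15*(-4))*(1 - 15*(-4)) = -4*60*(1 + 60) = -4*60*61 = -14640)
t(m, j) = 17 - 14640*j (t(m, j) = -14640*j + 17 = 17 - 14640*j)
-t(6, 14) = -(17 - 14640*14) = -(17 - 204960) = -1*(-204943) = 204943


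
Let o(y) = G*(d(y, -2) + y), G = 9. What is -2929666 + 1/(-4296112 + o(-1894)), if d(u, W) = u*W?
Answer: -12536234171957/4279066 ≈ -2.9297e+6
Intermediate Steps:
d(u, W) = W*u
o(y) = -9*y (o(y) = 9*(-2*y + y) = 9*(-y) = -9*y)
-2929666 + 1/(-4296112 + o(-1894)) = -2929666 + 1/(-4296112 - 9*(-1894)) = -2929666 + 1/(-4296112 + 17046) = -2929666 + 1/(-4279066) = -2929666 - 1/4279066 = -12536234171957/4279066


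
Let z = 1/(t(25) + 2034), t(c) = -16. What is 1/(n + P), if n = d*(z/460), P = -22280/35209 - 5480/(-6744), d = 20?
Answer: 1377622613418/247700586937 ≈ 5.5616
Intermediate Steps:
z = 1/2018 (z = 1/(-16 + 2034) = 1/2018 ≈ 0.00049554)
P = 5336125/29681187 (P = -22280*1/35209 - 5480*(-1/6744) = -22280/35209 + 685/843 = 5336125/29681187 ≈ 0.17978)
n = 1/46414 (n = 20*((1/2018)/460) = 20*((1/2018)*(1/460)) = 20*(1/928280) = 1/46414 ≈ 2.1545e-5)
1/(n + P) = 1/(1/46414 + 5336125/29681187) = 1/(247700586937/1377622613418) = 1377622613418/247700586937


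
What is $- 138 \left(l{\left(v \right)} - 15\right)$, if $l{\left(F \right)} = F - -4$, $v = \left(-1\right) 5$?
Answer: $2208$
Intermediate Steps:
$v = -5$
$l{\left(F \right)} = 4 + F$ ($l{\left(F \right)} = F + 4 = 4 + F$)
$- 138 \left(l{\left(v \right)} - 15\right) = - 138 \left(\left(4 - 5\right) - 15\right) = - 138 \left(-1 - 15\right) = \left(-138\right) \left(-16\right) = 2208$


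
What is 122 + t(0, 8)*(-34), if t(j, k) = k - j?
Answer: -150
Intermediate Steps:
122 + t(0, 8)*(-34) = 122 + (8 - 1*0)*(-34) = 122 + (8 + 0)*(-34) = 122 + 8*(-34) = 122 - 272 = -150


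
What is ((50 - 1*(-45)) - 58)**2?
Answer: 1369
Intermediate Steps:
((50 - 1*(-45)) - 58)**2 = ((50 + 45) - 58)**2 = (95 - 58)**2 = 37**2 = 1369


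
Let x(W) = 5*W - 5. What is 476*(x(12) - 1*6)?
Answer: 23324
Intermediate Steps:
x(W) = -5 + 5*W
476*(x(12) - 1*6) = 476*((-5 + 5*12) - 1*6) = 476*((-5 + 60) - 6) = 476*(55 - 6) = 476*49 = 23324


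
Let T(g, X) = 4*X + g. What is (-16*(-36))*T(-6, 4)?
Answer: 5760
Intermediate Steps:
T(g, X) = g + 4*X
(-16*(-36))*T(-6, 4) = (-16*(-36))*(-6 + 4*4) = 576*(-6 + 16) = 576*10 = 5760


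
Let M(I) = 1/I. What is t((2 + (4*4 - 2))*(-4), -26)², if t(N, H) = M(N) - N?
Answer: 16769025/4096 ≈ 4094.0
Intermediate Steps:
t(N, H) = 1/N - N
t((2 + (4*4 - 2))*(-4), -26)² = (1/((2 + (4*4 - 2))*(-4)) - (2 + (4*4 - 2))*(-4))² = (1/((2 + (16 - 2))*(-4)) - (2 + (16 - 2))*(-4))² = (1/((2 + 14)*(-4)) - (2 + 14)*(-4))² = (1/(16*(-4)) - 16*(-4))² = (1/(-64) - 1*(-64))² = (-1/64 + 64)² = (4095/64)² = 16769025/4096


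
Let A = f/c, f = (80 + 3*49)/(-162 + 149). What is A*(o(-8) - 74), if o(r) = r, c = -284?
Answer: -9307/1846 ≈ -5.0417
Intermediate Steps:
f = -227/13 (f = (80 + 147)/(-13) = 227*(-1/13) = -227/13 ≈ -17.462)
A = 227/3692 (A = -227/13/(-284) = -227/13*(-1/284) = 227/3692 ≈ 0.061484)
A*(o(-8) - 74) = 227*(-8 - 74)/3692 = (227/3692)*(-82) = -9307/1846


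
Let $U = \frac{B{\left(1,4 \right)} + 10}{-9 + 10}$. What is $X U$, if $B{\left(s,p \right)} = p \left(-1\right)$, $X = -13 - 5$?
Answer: $-108$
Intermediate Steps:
$X = -18$
$B{\left(s,p \right)} = - p$
$U = 6$ ($U = \frac{\left(-1\right) 4 + 10}{-9 + 10} = \frac{-4 + 10}{1} = 6 \cdot 1 = 6$)
$X U = \left(-18\right) 6 = -108$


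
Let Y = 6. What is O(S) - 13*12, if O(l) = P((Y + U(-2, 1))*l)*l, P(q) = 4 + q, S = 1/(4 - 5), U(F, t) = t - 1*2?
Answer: -155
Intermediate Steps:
U(F, t) = -2 + t (U(F, t) = t - 2 = -2 + t)
S = -1 (S = 1/(-1) = -1)
O(l) = l*(4 + 5*l) (O(l) = (4 + (6 + (-2 + 1))*l)*l = (4 + (6 - 1)*l)*l = (4 + 5*l)*l = l*(4 + 5*l))
O(S) - 13*12 = -(4 + 5*(-1)) - 13*12 = -(4 - 5) - 156 = -1*(-1) - 156 = 1 - 156 = -155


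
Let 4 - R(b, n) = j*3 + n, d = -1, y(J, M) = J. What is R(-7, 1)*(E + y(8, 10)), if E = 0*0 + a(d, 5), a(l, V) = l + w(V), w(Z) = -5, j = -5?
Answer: 36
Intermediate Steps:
R(b, n) = 19 - n (R(b, n) = 4 - (-5*3 + n) = 4 - (-15 + n) = 4 + (15 - n) = 19 - n)
a(l, V) = -5 + l (a(l, V) = l - 5 = -5 + l)
E = -6 (E = 0*0 + (-5 - 1) = 0 - 6 = -6)
R(-7, 1)*(E + y(8, 10)) = (19 - 1*1)*(-6 + 8) = (19 - 1)*2 = 18*2 = 36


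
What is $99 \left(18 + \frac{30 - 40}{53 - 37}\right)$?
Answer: $\frac{13761}{8} \approx 1720.1$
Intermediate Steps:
$99 \left(18 + \frac{30 - 40}{53 - 37}\right) = 99 \left(18 - \frac{10}{16}\right) = 99 \left(18 - \frac{5}{8}\right) = 99 \cdot \frac{139}{8} = \frac{13761}{8}$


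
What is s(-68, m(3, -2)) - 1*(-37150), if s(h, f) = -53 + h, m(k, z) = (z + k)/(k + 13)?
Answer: 37029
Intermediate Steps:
m(k, z) = (k + z)/(13 + k)
s(-68, m(3, -2)) - 1*(-37150) = (-53 - 68) - 1*(-37150) = -121 + 37150 = 37029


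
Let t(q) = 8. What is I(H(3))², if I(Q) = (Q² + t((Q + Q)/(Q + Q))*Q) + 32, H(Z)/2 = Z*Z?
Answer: 250000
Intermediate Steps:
H(Z) = 2*Z² (H(Z) = 2*(Z*Z) = 2*Z²)
I(Q) = 32 + Q² + 8*Q (I(Q) = (Q² + 8*Q) + 32 = 32 + Q² + 8*Q)
I(H(3))² = (32 + (2*3²)² + 8*(2*3²))² = (32 + (2*9)² + 8*(2*9))² = (32 + 18² + 8*18)² = (32 + 324 + 144)² = 500² = 250000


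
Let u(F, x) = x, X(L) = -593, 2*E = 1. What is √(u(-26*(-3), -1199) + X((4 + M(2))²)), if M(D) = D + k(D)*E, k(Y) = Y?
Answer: 16*I*√7 ≈ 42.332*I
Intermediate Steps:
E = ½ (E = (½)*1 = ½ ≈ 0.50000)
M(D) = 3*D/2 (M(D) = D + D*(½) = D + D/2 = 3*D/2)
√(u(-26*(-3), -1199) + X((4 + M(2))²)) = √(-1199 - 593) = √(-1792) = 16*I*√7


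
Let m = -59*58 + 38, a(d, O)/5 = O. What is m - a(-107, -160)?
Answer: -2584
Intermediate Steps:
a(d, O) = 5*O
m = -3384 (m = -3422 + 38 = -3384)
m - a(-107, -160) = -3384 - 5*(-160) = -3384 - 1*(-800) = -3384 + 800 = -2584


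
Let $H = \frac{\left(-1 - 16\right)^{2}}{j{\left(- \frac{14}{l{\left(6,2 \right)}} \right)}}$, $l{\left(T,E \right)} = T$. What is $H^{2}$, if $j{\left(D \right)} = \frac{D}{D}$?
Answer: $83521$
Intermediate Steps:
$j{\left(D \right)} = 1$
$H = 289$ ($H = \frac{\left(-1 - 16\right)^{2}}{1} = \left(-17\right)^{2} \cdot 1 = 289 \cdot 1 = 289$)
$H^{2} = 289^{2} = 83521$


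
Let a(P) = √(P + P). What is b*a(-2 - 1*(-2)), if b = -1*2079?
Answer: 0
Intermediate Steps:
a(P) = √2*√P (a(P) = √(2*P) = √2*√P)
b = -2079
b*a(-2 - 1*(-2)) = -2079*√2*√(-2 - 1*(-2)) = -2079*√2*√(-2 + 2) = -2079*√2*√0 = -2079*√2*0 = -2079*0 = 0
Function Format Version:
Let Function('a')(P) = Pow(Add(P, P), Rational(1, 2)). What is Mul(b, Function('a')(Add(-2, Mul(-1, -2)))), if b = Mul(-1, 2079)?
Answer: 0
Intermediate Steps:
Function('a')(P) = Mul(Pow(2, Rational(1, 2)), Pow(P, Rational(1, 2))) (Function('a')(P) = Pow(Mul(2, P), Rational(1, 2)) = Mul(Pow(2, Rational(1, 2)), Pow(P, Rational(1, 2))))
b = -2079
Mul(b, Function('a')(Add(-2, Mul(-1, -2)))) = Mul(-2079, Mul(Pow(2, Rational(1, 2)), Pow(Add(-2, Mul(-1, -2)), Rational(1, 2)))) = Mul(-2079, Mul(Pow(2, Rational(1, 2)), Pow(Add(-2, 2), Rational(1, 2)))) = Mul(-2079, Mul(Pow(2, Rational(1, 2)), Pow(0, Rational(1, 2)))) = Mul(-2079, Mul(Pow(2, Rational(1, 2)), 0)) = Mul(-2079, 0) = 0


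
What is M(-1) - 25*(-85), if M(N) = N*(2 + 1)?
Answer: 2122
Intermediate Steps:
M(N) = 3*N (M(N) = N*3 = 3*N)
M(-1) - 25*(-85) = 3*(-1) - 25*(-85) = -3 + 2125 = 2122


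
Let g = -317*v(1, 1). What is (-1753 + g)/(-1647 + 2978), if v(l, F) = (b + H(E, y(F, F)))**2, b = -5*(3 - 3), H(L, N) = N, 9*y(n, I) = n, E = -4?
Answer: -142310/107811 ≈ -1.3200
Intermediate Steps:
y(n, I) = n/9
b = 0 (b = -5*0 = 0)
v(l, F) = F**2/81 (v(l, F) = (0 + F/9)**2 = (F/9)**2 = F**2/81)
g = -317/81 (g = -317*1**2/81 = -317/81 ≈ -3.9136)
(-1753 + g)/(-1647 + 2978) = (-1753 - 317/81)/(-1647 + 2978) = -142310/81/1331 = -142310/81*1/1331 = -142310/107811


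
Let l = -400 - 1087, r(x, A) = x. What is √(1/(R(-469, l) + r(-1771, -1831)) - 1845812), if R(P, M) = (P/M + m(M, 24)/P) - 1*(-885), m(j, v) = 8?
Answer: I*√704255103094486772747967/617690993 ≈ 1358.6*I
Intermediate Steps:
l = -1487
R(P, M) = 885 + 8/P + P/M (R(P, M) = (P/M + 8/P) - 1*(-885) = (8/P + P/M) + 885 = 885 + 8/P + P/M)
√(1/(R(-469, l) + r(-1771, -1831)) - 1845812) = √(1/((885 + 8/(-469) - 469/(-1487)) - 1771) - 1845812) = √(1/((885 + 8*(-1/469) - 469*(-1/1487)) - 1771) - 1845812) = √(1/((885 - 8/469 + 469/1487) - 1771) - 1845812) = √(1/(617409720/697403 - 1771) - 1845812) = √(1/(-617690993/697403) - 1845812) = √(-697403/617690993 - 1845812) = √(-1140141447868719/617690993) = I*√704255103094486772747967/617690993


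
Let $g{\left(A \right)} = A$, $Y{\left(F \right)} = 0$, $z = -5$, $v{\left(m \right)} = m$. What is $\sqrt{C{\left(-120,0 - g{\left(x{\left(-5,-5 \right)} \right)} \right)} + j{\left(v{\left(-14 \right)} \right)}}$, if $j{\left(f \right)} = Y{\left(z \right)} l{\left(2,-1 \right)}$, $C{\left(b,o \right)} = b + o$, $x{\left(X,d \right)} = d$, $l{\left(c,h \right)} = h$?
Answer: $i \sqrt{115} \approx 10.724 i$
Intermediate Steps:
$j{\left(f \right)} = 0$ ($j{\left(f \right)} = 0 \left(-1\right) = 0$)
$\sqrt{C{\left(-120,0 - g{\left(x{\left(-5,-5 \right)} \right)} \right)} + j{\left(v{\left(-14 \right)} \right)}} = \sqrt{\left(-120 + \left(0 - -5\right)\right) + 0} = \sqrt{\left(-120 + \left(0 + 5\right)\right) + 0} = \sqrt{\left(-120 + 5\right) + 0} = \sqrt{-115 + 0} = \sqrt{-115} = i \sqrt{115}$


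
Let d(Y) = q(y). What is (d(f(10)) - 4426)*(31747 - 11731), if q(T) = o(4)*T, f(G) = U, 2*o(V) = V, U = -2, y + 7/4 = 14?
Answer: -88100424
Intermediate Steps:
y = 49/4 (y = -7/4 + 14 = 49/4 ≈ 12.250)
o(V) = V/2
f(G) = -2
q(T) = 2*T (q(T) = ((½)*4)*T = 2*T)
d(Y) = 49/2 (d(Y) = 2*(49/4) = 49/2)
(d(f(10)) - 4426)*(31747 - 11731) = (49/2 - 4426)*(31747 - 11731) = -8803/2*20016 = -88100424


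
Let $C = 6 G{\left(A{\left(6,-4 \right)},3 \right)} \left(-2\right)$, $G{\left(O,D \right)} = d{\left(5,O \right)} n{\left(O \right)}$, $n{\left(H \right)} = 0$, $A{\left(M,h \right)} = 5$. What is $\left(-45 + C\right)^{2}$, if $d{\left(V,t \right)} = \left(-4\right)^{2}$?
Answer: $2025$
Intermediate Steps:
$d{\left(V,t \right)} = 16$
$G{\left(O,D \right)} = 0$ ($G{\left(O,D \right)} = 16 \cdot 0 = 0$)
$C = 0$ ($C = 6 \cdot 0 \left(-2\right) = 0 \left(-2\right) = 0$)
$\left(-45 + C\right)^{2} = \left(-45 + 0\right)^{2} = \left(-45\right)^{2} = 2025$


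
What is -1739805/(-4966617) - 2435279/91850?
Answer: -361675666421/13823750650 ≈ -26.163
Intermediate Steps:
-1739805/(-4966617) - 2435279/91850 = -1739805*(-1/4966617) - 2435279*1/91850 = 579935/1655539 - 221389/8350 = -361675666421/13823750650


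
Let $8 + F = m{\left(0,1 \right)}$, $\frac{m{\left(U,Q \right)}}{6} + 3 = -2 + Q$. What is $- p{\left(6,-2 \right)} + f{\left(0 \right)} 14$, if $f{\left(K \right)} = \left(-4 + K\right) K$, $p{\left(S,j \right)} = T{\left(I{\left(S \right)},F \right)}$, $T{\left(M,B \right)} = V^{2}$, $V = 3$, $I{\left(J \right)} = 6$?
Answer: $-9$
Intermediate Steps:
$m{\left(U,Q \right)} = -30 + 6 Q$ ($m{\left(U,Q \right)} = -18 + 6 \left(-2 + Q\right) = -18 + \left(-12 + 6 Q\right) = -30 + 6 Q$)
$F = -32$ ($F = -8 + \left(-30 + 6 \cdot 1\right) = -8 + \left(-30 + 6\right) = -8 - 24 = -32$)
$T{\left(M,B \right)} = 9$ ($T{\left(M,B \right)} = 3^{2} = 9$)
$p{\left(S,j \right)} = 9$
$f{\left(K \right)} = K \left(-4 + K\right)$
$- p{\left(6,-2 \right)} + f{\left(0 \right)} 14 = \left(-1\right) 9 + 0 \left(-4 + 0\right) 14 = -9 + 0 \left(-4\right) 14 = -9 + 0 \cdot 14 = -9 + 0 = -9$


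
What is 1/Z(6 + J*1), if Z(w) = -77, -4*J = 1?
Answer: -1/77 ≈ -0.012987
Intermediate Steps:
J = -¼ (J = -¼*1 = -¼ ≈ -0.25000)
1/Z(6 + J*1) = 1/(-77) = -1/77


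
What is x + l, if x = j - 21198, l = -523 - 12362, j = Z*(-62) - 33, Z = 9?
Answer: -34674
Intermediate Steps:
j = -591 (j = 9*(-62) - 33 = -558 - 33 = -591)
l = -12885
x = -21789 (x = -591 - 21198 = -21789)
x + l = -21789 - 12885 = -34674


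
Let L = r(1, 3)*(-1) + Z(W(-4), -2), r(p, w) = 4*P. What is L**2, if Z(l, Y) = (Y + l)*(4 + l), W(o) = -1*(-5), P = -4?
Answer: 1849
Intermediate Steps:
r(p, w) = -16 (r(p, w) = 4*(-4) = -16)
W(o) = 5
Z(l, Y) = (4 + l)*(Y + l)
L = 43 (L = -16*(-1) + (5**2 + 4*(-2) + 4*5 - 2*5) = 16 + (25 - 8 + 20 - 10) = 16 + 27 = 43)
L**2 = 43**2 = 1849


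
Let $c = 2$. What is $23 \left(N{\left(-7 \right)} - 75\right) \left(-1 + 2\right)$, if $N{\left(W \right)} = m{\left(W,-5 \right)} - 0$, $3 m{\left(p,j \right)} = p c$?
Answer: $- \frac{5497}{3} \approx -1832.3$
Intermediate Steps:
$m{\left(p,j \right)} = \frac{2 p}{3}$ ($m{\left(p,j \right)} = \frac{p 2}{3} = \frac{2 p}{3}$)
$N{\left(W \right)} = \frac{2 W}{3}$ ($N{\left(W \right)} = \frac{2 W}{3} - 0 = \frac{2 W}{3} + 0 = \frac{2 W}{3}$)
$23 \left(N{\left(-7 \right)} - 75\right) \left(-1 + 2\right) = 23 \left(\frac{2}{3} \left(-7\right) - 75\right) \left(-1 + 2\right) = 23 \left(- \frac{14}{3} - 75\right) 1 = 23 \left(\left(- \frac{239}{3}\right) 1\right) = 23 \left(- \frac{239}{3}\right) = - \frac{5497}{3}$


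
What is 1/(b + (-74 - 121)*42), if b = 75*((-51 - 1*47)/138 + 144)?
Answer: 23/58805 ≈ 0.00039112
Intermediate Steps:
b = 247175/23 (b = 75*((-51 - 47)*(1/138) + 144) = 75*(-98*1/138 + 144) = 75*(-49/69 + 144) = 75*(9887/69) = 247175/23 ≈ 10747.)
1/(b + (-74 - 121)*42) = 1/(247175/23 + (-74 - 121)*42) = 1/(247175/23 - 195*42) = 1/(247175/23 - 8190) = 1/(58805/23) = 23/58805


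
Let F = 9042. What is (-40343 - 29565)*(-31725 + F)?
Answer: 1585723164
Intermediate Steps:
(-40343 - 29565)*(-31725 + F) = (-40343 - 29565)*(-31725 + 9042) = -69908*(-22683) = 1585723164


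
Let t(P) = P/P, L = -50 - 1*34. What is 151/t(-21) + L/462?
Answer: 1659/11 ≈ 150.82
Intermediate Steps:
L = -84 (L = -50 - 34 = -84)
t(P) = 1
151/t(-21) + L/462 = 151/1 - 84/462 = 151*1 - 84*1/462 = 151 - 2/11 = 1659/11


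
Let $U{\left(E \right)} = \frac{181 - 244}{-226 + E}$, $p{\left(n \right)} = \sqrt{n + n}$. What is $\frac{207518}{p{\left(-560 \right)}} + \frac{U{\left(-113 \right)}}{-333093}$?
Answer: $- \frac{7}{12546503} - \frac{103759 i \sqrt{70}}{140} \approx -5.5792 \cdot 10^{-7} - 6200.8 i$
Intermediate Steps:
$p{\left(n \right)} = \sqrt{2} \sqrt{n}$ ($p{\left(n \right)} = \sqrt{2 n} = \sqrt{2} \sqrt{n}$)
$U{\left(E \right)} = - \frac{63}{-226 + E}$
$\frac{207518}{p{\left(-560 \right)}} + \frac{U{\left(-113 \right)}}{-333093} = \frac{207518}{\sqrt{2} \sqrt{-560}} + \frac{\left(-63\right) \frac{1}{-226 - 113}}{-333093} = \frac{207518}{\sqrt{2} \cdot 4 i \sqrt{35}} + - \frac{63}{-339} \left(- \frac{1}{333093}\right) = \frac{207518}{4 i \sqrt{70}} + \left(-63\right) \left(- \frac{1}{339}\right) \left(- \frac{1}{333093}\right) = 207518 \left(- \frac{i \sqrt{70}}{280}\right) + \frac{21}{113} \left(- \frac{1}{333093}\right) = - \frac{103759 i \sqrt{70}}{140} - \frac{7}{12546503} = - \frac{7}{12546503} - \frac{103759 i \sqrt{70}}{140}$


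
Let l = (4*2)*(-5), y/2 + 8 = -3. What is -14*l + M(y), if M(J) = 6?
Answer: 566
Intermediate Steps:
y = -22 (y = -16 + 2*(-3) = -16 - 6 = -22)
l = -40 (l = 8*(-5) = -40)
-14*l + M(y) = -14*(-40) + 6 = 560 + 6 = 566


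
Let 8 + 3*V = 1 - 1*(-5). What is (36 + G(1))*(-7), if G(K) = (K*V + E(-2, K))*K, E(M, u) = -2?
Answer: -700/3 ≈ -233.33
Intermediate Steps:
V = -⅔ (V = -8/3 + (1 - 1*(-5))/3 = -8/3 + (1 + 5)/3 = -8/3 + (⅓)*6 = -8/3 + 2 = -⅔ ≈ -0.66667)
G(K) = K*(-2 - 2*K/3) (G(K) = (K*(-⅔) - 2)*K = (-2*K/3 - 2)*K = (-2 - 2*K/3)*K = K*(-2 - 2*K/3))
(36 + G(1))*(-7) = (36 + (⅔)*1*(-3 - 1*1))*(-7) = (36 + (⅔)*1*(-3 - 1))*(-7) = (36 + (⅔)*1*(-4))*(-7) = (36 - 8/3)*(-7) = (100/3)*(-7) = -700/3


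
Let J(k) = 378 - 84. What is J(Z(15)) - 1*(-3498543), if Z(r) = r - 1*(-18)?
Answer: 3498837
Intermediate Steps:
Z(r) = 18 + r (Z(r) = r + 18 = 18 + r)
J(k) = 294
J(Z(15)) - 1*(-3498543) = 294 - 1*(-3498543) = 294 + 3498543 = 3498837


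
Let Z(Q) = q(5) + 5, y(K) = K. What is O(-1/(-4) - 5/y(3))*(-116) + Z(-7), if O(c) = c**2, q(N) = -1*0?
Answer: -8201/36 ≈ -227.81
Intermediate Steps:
q(N) = 0
Z(Q) = 5 (Z(Q) = 0 + 5 = 5)
O(-1/(-4) - 5/y(3))*(-116) + Z(-7) = (-1/(-4) - 5/3)**2*(-116) + 5 = (-1*(-1/4) - 5*1/3)**2*(-116) + 5 = (1/4 - 5/3)**2*(-116) + 5 = (-17/12)**2*(-116) + 5 = (289/144)*(-116) + 5 = -8381/36 + 5 = -8201/36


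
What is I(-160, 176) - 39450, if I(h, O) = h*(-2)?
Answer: -39130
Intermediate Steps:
I(h, O) = -2*h
I(-160, 176) - 39450 = -2*(-160) - 39450 = 320 - 39450 = -39130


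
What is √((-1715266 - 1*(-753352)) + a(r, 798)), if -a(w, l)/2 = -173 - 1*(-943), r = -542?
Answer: I*√963454 ≈ 981.56*I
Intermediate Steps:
a(w, l) = -1540 (a(w, l) = -2*(-173 - 1*(-943)) = -2*(-173 + 943) = -2*770 = -1540)
√((-1715266 - 1*(-753352)) + a(r, 798)) = √((-1715266 - 1*(-753352)) - 1540) = √((-1715266 + 753352) - 1540) = √(-961914 - 1540) = √(-963454) = I*√963454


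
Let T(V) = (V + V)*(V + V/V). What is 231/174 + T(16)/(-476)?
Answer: 75/406 ≈ 0.18473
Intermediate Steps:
T(V) = 2*V*(1 + V) (T(V) = (2*V)*(V + 1) = (2*V)*(1 + V) = 2*V*(1 + V))
231/174 + T(16)/(-476) = 231/174 + (2*16*(1 + 16))/(-476) = 231*(1/174) + (2*16*17)*(-1/476) = 77/58 + 544*(-1/476) = 77/58 - 8/7 = 75/406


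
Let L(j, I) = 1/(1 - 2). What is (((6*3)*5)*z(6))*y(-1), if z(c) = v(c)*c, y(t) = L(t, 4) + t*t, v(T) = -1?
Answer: 0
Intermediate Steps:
L(j, I) = -1 (L(j, I) = 1/(-1) = -1)
y(t) = -1 + t² (y(t) = -1 + t*t = -1 + t²)
z(c) = -c
(((6*3)*5)*z(6))*y(-1) = (((6*3)*5)*(-1*6))*(-1 + (-1)²) = ((18*5)*(-6))*(-1 + 1) = (90*(-6))*0 = -540*0 = 0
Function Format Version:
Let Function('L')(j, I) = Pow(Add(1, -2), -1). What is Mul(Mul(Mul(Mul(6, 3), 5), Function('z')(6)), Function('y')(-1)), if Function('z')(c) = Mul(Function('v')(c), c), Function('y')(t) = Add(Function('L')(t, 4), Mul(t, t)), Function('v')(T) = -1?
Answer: 0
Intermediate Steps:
Function('L')(j, I) = -1 (Function('L')(j, I) = Pow(-1, -1) = -1)
Function('y')(t) = Add(-1, Pow(t, 2)) (Function('y')(t) = Add(-1, Mul(t, t)) = Add(-1, Pow(t, 2)))
Function('z')(c) = Mul(-1, c)
Mul(Mul(Mul(Mul(6, 3), 5), Function('z')(6)), Function('y')(-1)) = Mul(Mul(Mul(Mul(6, 3), 5), Mul(-1, 6)), Add(-1, Pow(-1, 2))) = Mul(Mul(Mul(18, 5), -6), Add(-1, 1)) = Mul(Mul(90, -6), 0) = Mul(-540, 0) = 0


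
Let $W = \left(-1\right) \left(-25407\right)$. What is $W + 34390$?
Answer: $59797$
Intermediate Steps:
$W = 25407$
$W + 34390 = 25407 + 34390 = 59797$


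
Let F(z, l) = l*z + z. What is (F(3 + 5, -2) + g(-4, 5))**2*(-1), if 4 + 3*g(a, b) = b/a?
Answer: -1521/16 ≈ -95.063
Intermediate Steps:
g(a, b) = -4/3 + b/(3*a) (g(a, b) = -4/3 + (b/a)/3 = -4/3 + b/(3*a))
F(z, l) = z + l*z
(F(3 + 5, -2) + g(-4, 5))**2*(-1) = ((3 + 5)*(1 - 2) + (1/3)*(5 - 4*(-4))/(-4))**2*(-1) = (8*(-1) + (1/3)*(-1/4)*(5 + 16))**2*(-1) = (-8 + (1/3)*(-1/4)*21)**2*(-1) = (-8 - 7/4)**2*(-1) = (-39/4)**2*(-1) = (1521/16)*(-1) = -1521/16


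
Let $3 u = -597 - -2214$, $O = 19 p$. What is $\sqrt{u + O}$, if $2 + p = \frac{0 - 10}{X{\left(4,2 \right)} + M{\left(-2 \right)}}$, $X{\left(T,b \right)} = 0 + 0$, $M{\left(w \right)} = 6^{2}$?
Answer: $\frac{\sqrt{17846}}{6} \approx 22.265$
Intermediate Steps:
$M{\left(w \right)} = 36$
$X{\left(T,b \right)} = 0$
$p = - \frac{41}{18}$ ($p = -2 + \frac{0 - 10}{0 + 36} = -2 - \frac{10}{36} = -2 - \frac{5}{18} = - \frac{41}{18} \approx -2.2778$)
$O = - \frac{779}{18}$ ($O = 19 \left(- \frac{41}{18}\right) = - \frac{779}{18} \approx -43.278$)
$u = 539$ ($u = \frac{-597 - -2214}{3} = \frac{-597 + 2214}{3} = \frac{1}{3} \cdot 1617 = 539$)
$\sqrt{u + O} = \sqrt{539 - \frac{779}{18}} = \sqrt{\frac{8923}{18}} = \frac{\sqrt{17846}}{6}$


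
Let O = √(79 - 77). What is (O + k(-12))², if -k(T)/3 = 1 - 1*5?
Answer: (12 + √2)² ≈ 179.94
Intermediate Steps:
k(T) = 12 (k(T) = -3*(1 - 1*5) = -3*(1 - 5) = -3*(-4) = 12)
O = √2 ≈ 1.4142
(O + k(-12))² = (√2 + 12)² = (12 + √2)²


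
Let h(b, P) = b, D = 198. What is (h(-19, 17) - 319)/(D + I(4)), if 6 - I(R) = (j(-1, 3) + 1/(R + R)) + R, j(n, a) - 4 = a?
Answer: -2704/1543 ≈ -1.7524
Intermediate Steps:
j(n, a) = 4 + a
I(R) = -1 - R - 1/(2*R) (I(R) = 6 - (((4 + 3) + 1/(R + R)) + R) = 6 - ((7 + 1/(2*R)) + R) = 6 - (7 + R + 1/(2*R)) = 6 + (-7 - R - 1/(2*R)) = -1 - R - 1/(2*R))
(h(-19, 17) - 319)/(D + I(4)) = (-19 - 319)/(198 + (-1 - 1*4 - ½/4)) = -338/(198 + (-1 - 4 - ½*¼)) = -338/(198 + (-1 - 4 - ⅛)) = -338/(198 - 41/8) = -338/1543/8 = -338*8/1543 = -2704/1543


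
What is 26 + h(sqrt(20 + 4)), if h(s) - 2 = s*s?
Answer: 52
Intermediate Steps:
h(s) = 2 + s**2 (h(s) = 2 + s*s = 2 + s**2)
26 + h(sqrt(20 + 4)) = 26 + (2 + (sqrt(20 + 4))**2) = 26 + (2 + (sqrt(24))**2) = 26 + (2 + (2*sqrt(6))**2) = 26 + (2 + 24) = 26 + 26 = 52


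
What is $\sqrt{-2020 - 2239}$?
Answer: $i \sqrt{4259} \approx 65.261 i$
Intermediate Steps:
$\sqrt{-2020 - 2239} = \sqrt{-4259} = i \sqrt{4259}$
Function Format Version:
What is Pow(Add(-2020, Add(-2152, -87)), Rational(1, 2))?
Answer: Mul(I, Pow(4259, Rational(1, 2))) ≈ Mul(65.261, I)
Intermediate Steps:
Pow(Add(-2020, Add(-2152, -87)), Rational(1, 2)) = Pow(Add(-2020, -2239), Rational(1, 2)) = Pow(-4259, Rational(1, 2)) = Mul(I, Pow(4259, Rational(1, 2)))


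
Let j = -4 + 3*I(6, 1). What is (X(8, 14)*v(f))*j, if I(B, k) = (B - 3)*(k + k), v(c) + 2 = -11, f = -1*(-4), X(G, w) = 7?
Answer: -1274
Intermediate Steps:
f = 4
v(c) = -13 (v(c) = -2 - 11 = -13)
I(B, k) = 2*k*(-3 + B) (I(B, k) = (-3 + B)*(2*k) = 2*k*(-3 + B))
j = 14 (j = -4 + 3*(2*1*(-3 + 6)) = -4 + 3*(2*1*3) = -4 + 3*6 = -4 + 18 = 14)
(X(8, 14)*v(f))*j = (7*(-13))*14 = -91*14 = -1274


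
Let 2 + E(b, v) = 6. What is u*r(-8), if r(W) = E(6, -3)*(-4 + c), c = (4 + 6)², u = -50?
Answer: -19200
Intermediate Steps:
E(b, v) = 4 (E(b, v) = -2 + 6 = 4)
c = 100 (c = 10² = 100)
r(W) = 384 (r(W) = 4*(-4 + 100) = 4*96 = 384)
u*r(-8) = -50*384 = -19200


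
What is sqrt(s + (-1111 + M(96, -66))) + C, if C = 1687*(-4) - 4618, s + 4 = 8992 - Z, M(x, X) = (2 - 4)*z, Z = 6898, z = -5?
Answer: -11366 + sqrt(989) ≈ -11335.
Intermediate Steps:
M(x, X) = 10 (M(x, X) = (2 - 4)*(-5) = -2*(-5) = 10)
s = 2090 (s = -4 + (8992 - 1*6898) = -4 + (8992 - 6898) = -4 + 2094 = 2090)
C = -11366 (C = -6748 - 4618 = -11366)
sqrt(s + (-1111 + M(96, -66))) + C = sqrt(2090 + (-1111 + 10)) - 11366 = sqrt(2090 - 1101) - 11366 = sqrt(989) - 11366 = -11366 + sqrt(989)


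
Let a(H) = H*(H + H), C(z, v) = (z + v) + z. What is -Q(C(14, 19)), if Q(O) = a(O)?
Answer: -4418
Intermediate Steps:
C(z, v) = v + 2*z (C(z, v) = (v + z) + z = v + 2*z)
a(H) = 2*H² (a(H) = H*(2*H) = 2*H²)
Q(O) = 2*O²
-Q(C(14, 19)) = -2*(19 + 2*14)² = -2*(19 + 28)² = -2*47² = -2*2209 = -1*4418 = -4418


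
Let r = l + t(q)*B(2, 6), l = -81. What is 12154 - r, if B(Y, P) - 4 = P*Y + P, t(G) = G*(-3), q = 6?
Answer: 12631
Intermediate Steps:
t(G) = -3*G
B(Y, P) = 4 + P + P*Y (B(Y, P) = 4 + (P*Y + P) = 4 + (P + P*Y) = 4 + P + P*Y)
r = -477 (r = -81 + (-3*6)*(4 + 6 + 6*2) = -81 - 18*(4 + 6 + 12) = -81 - 18*22 = -81 - 396 = -477)
12154 - r = 12154 - 1*(-477) = 12154 + 477 = 12631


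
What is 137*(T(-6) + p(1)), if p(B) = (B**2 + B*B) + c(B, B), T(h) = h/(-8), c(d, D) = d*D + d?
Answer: 2603/4 ≈ 650.75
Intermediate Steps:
c(d, D) = d + D*d (c(d, D) = D*d + d = d + D*d)
T(h) = -h/8 (T(h) = h*(-1/8) = -h/8)
p(B) = 2*B**2 + B*(1 + B) (p(B) = (B**2 + B*B) + B*(1 + B) = (B**2 + B**2) + B*(1 + B) = 2*B**2 + B*(1 + B))
137*(T(-6) + p(1)) = 137*(-1/8*(-6) + 1*(1 + 3*1)) = 137*(3/4 + 1*(1 + 3)) = 137*(3/4 + 1*4) = 137*(3/4 + 4) = 137*(19/4) = 2603/4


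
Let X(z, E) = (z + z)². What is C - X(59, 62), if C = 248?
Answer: -13676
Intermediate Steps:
X(z, E) = 4*z² (X(z, E) = (2*z)² = 4*z²)
C - X(59, 62) = 248 - 4*59² = 248 - 4*3481 = 248 - 1*13924 = 248 - 13924 = -13676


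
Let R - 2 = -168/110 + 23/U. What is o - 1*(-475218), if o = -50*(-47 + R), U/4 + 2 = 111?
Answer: 1145145059/2398 ≈ 4.7754e+5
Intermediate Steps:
U = 436 (U = -8 + 4*111 = -8 + 444 = 436)
R = 12601/23980 (R = 2 + (-168/110 + 23/436) = 2 + (-168*1/110 + 23*(1/436)) = 2 + (-84/55 + 23/436) = 2 - 35359/23980 = 12601/23980 ≈ 0.52548)
o = 5572295/2398 (o = -50*(-47 + 12601/23980) = -50*(-1114459/23980) = 5572295/2398 ≈ 2323.7)
o - 1*(-475218) = 5572295/2398 - 1*(-475218) = 5572295/2398 + 475218 = 1145145059/2398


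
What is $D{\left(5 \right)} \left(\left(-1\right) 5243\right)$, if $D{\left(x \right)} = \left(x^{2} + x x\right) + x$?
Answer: $-288365$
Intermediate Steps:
$D{\left(x \right)} = x + 2 x^{2}$ ($D{\left(x \right)} = \left(x^{2} + x^{2}\right) + x = 2 x^{2} + x = x + 2 x^{2}$)
$D{\left(5 \right)} \left(\left(-1\right) 5243\right) = 5 \left(1 + 2 \cdot 5\right) \left(\left(-1\right) 5243\right) = 5 \left(1 + 10\right) \left(-5243\right) = 5 \cdot 11 \left(-5243\right) = 55 \left(-5243\right) = -288365$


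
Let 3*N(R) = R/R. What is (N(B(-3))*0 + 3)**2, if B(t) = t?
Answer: 9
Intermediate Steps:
N(R) = 1/3 (N(R) = (R/R)/3 = (1/3)*1 = 1/3)
(N(B(-3))*0 + 3)**2 = ((1/3)*0 + 3)**2 = (0 + 3)**2 = 3**2 = 9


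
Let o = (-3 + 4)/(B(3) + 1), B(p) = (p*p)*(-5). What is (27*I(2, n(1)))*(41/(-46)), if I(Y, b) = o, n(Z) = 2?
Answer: 1107/2024 ≈ 0.54694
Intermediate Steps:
B(p) = -5*p**2 (B(p) = p**2*(-5) = -5*p**2)
o = -1/44 (o = (-3 + 4)/(-5*3**2 + 1) = 1/(-5*9 + 1) = 1/(-45 + 1) = 1/(-44) = 1*(-1/44) = -1/44 ≈ -0.022727)
I(Y, b) = -1/44
(27*I(2, n(1)))*(41/(-46)) = (27*(-1/44))*(41/(-46)) = -1107*(-1)/(44*46) = -27/44*(-41/46) = 1107/2024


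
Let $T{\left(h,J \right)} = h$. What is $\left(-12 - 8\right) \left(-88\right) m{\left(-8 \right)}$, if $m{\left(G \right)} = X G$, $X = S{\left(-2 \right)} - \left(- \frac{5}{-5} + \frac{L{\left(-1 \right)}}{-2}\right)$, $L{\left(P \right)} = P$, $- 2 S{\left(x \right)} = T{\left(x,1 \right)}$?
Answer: $7040$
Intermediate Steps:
$S{\left(x \right)} = - \frac{x}{2}$
$X = - \frac{1}{2}$ ($X = \left(- \frac{1}{2}\right) \left(-2\right) - \left(- \frac{5}{-5} - \frac{1}{-2}\right) = 1 - \left(\left(-5\right) \left(- \frac{1}{5}\right) - - \frac{1}{2}\right) = 1 - \left(1 + \frac{1}{2}\right) = 1 - \frac{3}{2} = - \frac{1}{2} \approx -0.5$)
$m{\left(G \right)} = - \frac{G}{2}$
$\left(-12 - 8\right) \left(-88\right) m{\left(-8 \right)} = \left(-12 - 8\right) \left(-88\right) \left(\left(- \frac{1}{2}\right) \left(-8\right)\right) = \left(-12 - 8\right) \left(-88\right) 4 = \left(-20\right) \left(-88\right) 4 = 1760 \cdot 4 = 7040$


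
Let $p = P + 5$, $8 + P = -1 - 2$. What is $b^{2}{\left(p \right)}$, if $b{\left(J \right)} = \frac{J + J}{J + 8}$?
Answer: $36$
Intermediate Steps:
$P = -11$ ($P = -8 - 3 = -11$)
$p = -6$ ($p = -11 + 5 = -6$)
$b{\left(J \right)} = \frac{2 J}{8 + J}$
$b^{2}{\left(p \right)} = \left(2 \left(-6\right) \frac{1}{8 - 6}\right)^{2} = \left(2 \left(-6\right) \frac{1}{2}\right)^{2} = \left(-6\right)^{2} = 36$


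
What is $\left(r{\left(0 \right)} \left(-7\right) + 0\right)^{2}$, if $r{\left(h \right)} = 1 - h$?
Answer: $49$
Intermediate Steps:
$\left(r{\left(0 \right)} \left(-7\right) + 0\right)^{2} = \left(\left(1 - 0\right) \left(-7\right) + 0\right)^{2} = \left(\left(1 + 0\right) \left(-7\right) + 0\right)^{2} = \left(1 \left(-7\right) + 0\right)^{2} = \left(-7 + 0\right)^{2} = \left(-7\right)^{2} = 49$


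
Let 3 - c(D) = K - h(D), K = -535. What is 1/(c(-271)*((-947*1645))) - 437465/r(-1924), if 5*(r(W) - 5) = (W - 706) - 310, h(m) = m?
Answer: 181957706905742/242491040715 ≈ 750.37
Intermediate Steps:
c(D) = 538 + D (c(D) = 3 - (-535 - D) = 3 + (535 + D) = 538 + D)
r(W) = -991/5 + W/5 (r(W) = 5 + ((W - 706) - 310)/5 = 5 + ((-706 + W) - 310)/5 = 5 + (-1016 + W)/5 = 5 + (-1016/5 + W/5) = -991/5 + W/5)
1/(c(-271)*((-947*1645))) - 437465/r(-1924) = 1/((538 - 271)*((-947*1645))) - 437465/(-991/5 + (1/5)*(-1924)) = 1/(267*(-1557815)) - 437465/(-991/5 - 1924/5) = (1/267)*(-1/1557815) - 437465/(-583) = -1/415936605 - 437465*(-1/583) = -1/415936605 + 437465/583 = 181957706905742/242491040715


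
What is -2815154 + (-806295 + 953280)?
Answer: -2668169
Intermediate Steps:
-2815154 + (-806295 + 953280) = -2815154 + 146985 = -2668169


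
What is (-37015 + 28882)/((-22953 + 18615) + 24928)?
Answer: -8133/20590 ≈ -0.39500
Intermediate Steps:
(-37015 + 28882)/((-22953 + 18615) + 24928) = -8133/(-4338 + 24928) = -8133/20590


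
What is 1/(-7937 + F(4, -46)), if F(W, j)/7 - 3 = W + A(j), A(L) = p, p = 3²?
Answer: -1/7825 ≈ -0.00012780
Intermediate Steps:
p = 9
A(L) = 9
F(W, j) = 84 + 7*W (F(W, j) = 21 + 7*(W + 9) = 21 + 7*(9 + W) = 21 + (63 + 7*W) = 84 + 7*W)
1/(-7937 + F(4, -46)) = 1/(-7937 + (84 + 7*4)) = 1/(-7937 + (84 + 28)) = 1/(-7937 + 112) = 1/(-7825) = -1/7825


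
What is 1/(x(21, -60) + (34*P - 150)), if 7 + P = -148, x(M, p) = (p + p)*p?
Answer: 1/1780 ≈ 0.00056180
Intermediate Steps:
x(M, p) = 2*p**2 (x(M, p) = (2*p)*p = 2*p**2)
P = -155 (P = -7 - 148 = -155)
1/(x(21, -60) + (34*P - 150)) = 1/(2*(-60)**2 + (34*(-155) - 150)) = 1/(2*3600 + (-5270 - 150)) = 1/(7200 - 5420) = 1/1780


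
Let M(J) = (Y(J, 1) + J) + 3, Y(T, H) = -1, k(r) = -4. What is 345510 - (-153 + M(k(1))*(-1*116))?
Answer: 345431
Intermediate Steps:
M(J) = 2 + J (M(J) = (-1 + J) + 3 = 2 + J)
345510 - (-153 + M(k(1))*(-1*116)) = 345510 - (-153 + (2 - 4)*(-1*116)) = 345510 - (-153 - 2*(-116)) = 345510 - (-153 + 232) = 345510 - 1*79 = 345510 - 79 = 345431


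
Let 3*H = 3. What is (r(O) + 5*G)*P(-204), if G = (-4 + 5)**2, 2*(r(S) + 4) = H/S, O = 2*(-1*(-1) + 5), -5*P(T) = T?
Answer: 85/2 ≈ 42.500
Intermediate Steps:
H = 1 (H = (1/3)*3 = 1)
P(T) = -T/5
O = 12 (O = 2*(1 + 5) = 2*6 = 12)
r(S) = -4 + 1/(2*S) (r(S) = -4 + (1/S)/2 = -4 + 1/(2*S))
G = 1 (G = 1**2 = 1)
(r(O) + 5*G)*P(-204) = ((-4 + (1/2)/12) + 5*1)*(-1/5*(-204)) = ((-4 + (1/2)*(1/12)) + 5)*(204/5) = ((-4 + 1/24) + 5)*(204/5) = (-95/24 + 5)*(204/5) = (25/24)*(204/5) = 85/2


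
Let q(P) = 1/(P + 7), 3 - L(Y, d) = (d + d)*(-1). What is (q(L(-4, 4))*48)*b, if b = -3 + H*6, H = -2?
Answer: -40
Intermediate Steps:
L(Y, d) = 3 + 2*d (L(Y, d) = 3 - (d + d)*(-1) = 3 - 2*d*(-1) = 3 - (-2)*d = 3 + 2*d)
q(P) = 1/(7 + P)
b = -15 (b = -3 - 2*6 = -3 - 12 = -15)
(q(L(-4, 4))*48)*b = (48/(7 + (3 + 2*4)))*(-15) = (48/(7 + (3 + 8)))*(-15) = (48/(7 + 11))*(-15) = (48/18)*(-15) = ((1/18)*48)*(-15) = (8/3)*(-15) = -40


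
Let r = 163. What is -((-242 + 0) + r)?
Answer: 79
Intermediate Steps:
-((-242 + 0) + r) = -((-242 + 0) + 163) = -(-242 + 163) = -1*(-79) = 79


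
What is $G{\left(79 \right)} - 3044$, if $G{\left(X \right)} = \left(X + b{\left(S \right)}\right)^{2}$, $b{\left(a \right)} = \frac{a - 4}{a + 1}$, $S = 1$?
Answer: $\frac{11849}{4} \approx 2962.3$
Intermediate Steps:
$b{\left(a \right)} = \frac{-4 + a}{1 + a}$
$G{\left(X \right)} = \left(- \frac{3}{2} + X\right)^{2}$ ($G{\left(X \right)} = \left(X + \frac{-4 + 1}{1 + 1}\right)^{2} = \left(X + \frac{1}{2} \left(-3\right)\right)^{2} = \left(X - \frac{3}{2}\right)^{2} = \left(- \frac{3}{2} + X\right)^{2}$)
$G{\left(79 \right)} - 3044 = \frac{\left(-3 + 2 \cdot 79\right)^{2}}{4} - 3044 = \frac{\left(-3 + 158\right)^{2}}{4} - 3044 = \frac{155^{2}}{4} - 3044 = \frac{1}{4} \cdot 24025 - 3044 = \frac{24025}{4} - 3044 = \frac{11849}{4}$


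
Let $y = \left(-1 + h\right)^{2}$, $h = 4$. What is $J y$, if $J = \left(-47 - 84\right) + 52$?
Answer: $-711$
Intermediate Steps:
$J = -79$ ($J = -131 + 52 = -79$)
$y = 9$ ($y = \left(-1 + 4\right)^{2} = 3^{2} = 9$)
$J y = \left(-79\right) 9 = -711$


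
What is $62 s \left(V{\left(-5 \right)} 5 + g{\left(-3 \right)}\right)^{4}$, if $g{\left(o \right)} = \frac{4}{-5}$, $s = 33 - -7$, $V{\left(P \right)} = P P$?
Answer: $\frac{73764614516976}{125} \approx 5.9012 \cdot 10^{11}$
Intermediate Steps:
$V{\left(P \right)} = P^{2}$
$s = 40$ ($s = 33 + 7 = 40$)
$g{\left(o \right)} = - \frac{4}{5}$ ($g{\left(o \right)} = 4 \left(- \frac{1}{5}\right) = - \frac{4}{5}$)
$62 s \left(V{\left(-5 \right)} 5 + g{\left(-3 \right)}\right)^{4} = 62 \cdot 40 \left(\left(-5\right)^{2} \cdot 5 - \frac{4}{5}\right)^{4} = 2480 \left(25 \cdot 5 - \frac{4}{5}\right)^{4} = 2480 \left(125 - \frac{4}{5}\right)^{4} = 2480 \left(\frac{621}{5}\right)^{4} = 2480 \cdot \frac{148718980881}{625} = \frac{73764614516976}{125}$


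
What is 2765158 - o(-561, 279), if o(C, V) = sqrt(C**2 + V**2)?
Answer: 2765158 - 3*sqrt(43618) ≈ 2.7645e+6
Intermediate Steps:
2765158 - o(-561, 279) = 2765158 - sqrt((-561)**2 + 279**2) = 2765158 - sqrt(314721 + 77841) = 2765158 - sqrt(392562) = 2765158 - 3*sqrt(43618)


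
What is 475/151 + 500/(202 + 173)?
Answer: 2029/453 ≈ 4.4790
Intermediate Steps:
475/151 + 500/(202 + 173) = 475*(1/151) + 500/375 = 475/151 + 500*(1/375) = 475/151 + 4/3 = 2029/453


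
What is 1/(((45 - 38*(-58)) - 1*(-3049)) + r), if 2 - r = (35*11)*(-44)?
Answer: 1/22240 ≈ 4.4964e-5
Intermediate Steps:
r = 16942 (r = 2 - 35*11*(-44) = 2 - 385*(-44) = 2 - 1*(-16940) = 2 + 16940 = 16942)
1/(((45 - 38*(-58)) - 1*(-3049)) + r) = 1/(((45 - 38*(-58)) - 1*(-3049)) + 16942) = 1/(((45 + 2204) + 3049) + 16942) = 1/((2249 + 3049) + 16942) = 1/(5298 + 16942) = 1/22240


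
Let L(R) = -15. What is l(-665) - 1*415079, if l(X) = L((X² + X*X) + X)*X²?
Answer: -7048454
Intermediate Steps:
l(X) = -15*X²
l(-665) - 1*415079 = -15*(-665)² - 1*415079 = -15*442225 - 415079 = -6633375 - 415079 = -7048454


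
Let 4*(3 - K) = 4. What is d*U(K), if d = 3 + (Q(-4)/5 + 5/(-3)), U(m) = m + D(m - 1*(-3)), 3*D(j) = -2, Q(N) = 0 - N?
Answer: 128/45 ≈ 2.8444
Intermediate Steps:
K = 2 (K = 3 - ¼*4 = 3 - 1 = 2)
Q(N) = -N
D(j) = -⅔ (D(j) = (⅓)*(-2) = -⅔)
U(m) = -⅔ + m (U(m) = m - ⅔ = -⅔ + m)
d = 32/15 (d = 3 + (-1*(-4)/5 + 5/(-3)) = 3 + (4*(⅕) + 5*(-⅓)) = 3 + (⅘ - 5/3) = 3 - 13/15 = 32/15 ≈ 2.1333)
d*U(K) = 32*(-⅔ + 2)/15 = (32/15)*(4/3) = 128/45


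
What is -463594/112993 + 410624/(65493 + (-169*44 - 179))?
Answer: 9782872050/3269904427 ≈ 2.9918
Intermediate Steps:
-463594/112993 + 410624/(65493 + (-169*44 - 179)) = -463594*1/112993 + 410624/(65493 + (-7436 - 179)) = -463594/112993 + 410624/(65493 - 7615) = -463594/112993 + 410624/57878 = -463594/112993 + 410624*(1/57878) = -463594/112993 + 205312/28939 = 9782872050/3269904427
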